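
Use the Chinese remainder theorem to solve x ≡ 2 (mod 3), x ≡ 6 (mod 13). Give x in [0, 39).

Write x = 2 + 3·k. Then 3·k ≡ 6 − 2 ≡ 4 (mod 13).
Need 3⁻¹ mod 13. Extended Euclid on (13, 3):
13 = 4*3 + 1
3 = 3*1 + 0
Back-substitute:
1 = 13 − 4·3
3⁻¹ ≡ 9 (mod 13), so k ≡ 9·4 ≡ 10 (mod 13).
x = 2 + 3·10 = 32.

32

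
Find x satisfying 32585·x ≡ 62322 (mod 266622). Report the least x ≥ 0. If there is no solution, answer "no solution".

45774

First find gcd(32585, 266622):
266622 = 8×32585 + 5942
32585 = 5×5942 + 2875
5942 = 2×2875 + 192
2875 = 14×192 + 187
192 = 1×187 + 5
187 = 37×5 + 2
5 = 2×2 + 1
2 = 2×1 + 0
gcd = 1, so a unique solution mod 266622 exists.
Back-substitute for the Bézout coefficients:
1 = 5 − 2·2
1 = −2·187 + 75·5
1 = 75·192 − 77·187
1 = −77·2875 + 1153·192
1 = 1153·5942 − 2383·2875
1 = −2383·32585 + 13068·5942
1 = 13068·266622 − 106927·32585
So 32585·(-106927) ≡ 1 (mod 266622), giving 32585⁻¹ ≡ 159695.
x ≡ 32585⁻¹·62322 ≡ 159695·62322 ≡ 45774 (mod 266622).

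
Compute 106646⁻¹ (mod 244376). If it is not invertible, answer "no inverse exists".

no inverse exists

Euclidean algorithm on 244376, 106646:
244376 = 2*106646 + 31084
106646 = 3*31084 + 13394
31084 = 2*13394 + 4296
13394 = 3*4296 + 506
4296 = 8*506 + 248
506 = 2*248 + 10
248 = 24*10 + 8
10 = 1*8 + 2
8 = 4*2 + 0
gcd(106646, 244376) = 2 ≠ 1, so 106646 has no multiplicative inverse modulo 244376.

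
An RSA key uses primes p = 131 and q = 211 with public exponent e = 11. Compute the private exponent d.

φ(n) = (p−1)(q−1) = 130·210 = 27300.
Need d with 11·d ≡ 1 (mod 27300). Apply the extended Euclidean algorithm:
27300 = 2481*11 + 9
11 = 1*9 + 2
9 = 4*2 + 1
2 = 2*1 + 0
Back-substitute:
1 = 9 − 4·2
1 = −4·11 + 5·9
1 = 5·27300 − 12409·11
So 11·(-12409) ≡ 1 (mod 27300), hence d ≡ -12409 ≡ 14891 (mod 27300).

14891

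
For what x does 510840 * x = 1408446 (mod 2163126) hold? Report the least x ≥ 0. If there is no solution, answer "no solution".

First find gcd(510840, 2163126):
2163126 = 4×510840 + 119766
510840 = 4×119766 + 31776
119766 = 3×31776 + 24438
31776 = 1×24438 + 7338
24438 = 3×7338 + 2424
7338 = 3×2424 + 66
2424 = 36×66 + 48
66 = 1×48 + 18
48 = 2×18 + 12
18 = 1×12 + 6
12 = 2×6 + 0
gcd = 6 and 6 | 1408446, so solutions exist. Divide through by 6: 85140x ≡ 234741 (mod 360521).
Now find 85140⁻¹ mod 360521:
360521 = 4*85140 + 19961
85140 = 4*19961 + 5296
19961 = 3*5296 + 4073
5296 = 1*4073 + 1223
4073 = 3*1223 + 404
1223 = 3*404 + 11
404 = 36*11 + 8
11 = 1*8 + 3
8 = 2*3 + 2
3 = 1*2 + 1
2 = 2*1 + 0
Back-substitute:
1 = 3 − 2
1 = −8 + 3·3
1 = 3·11 − 4·8
1 = −4·404 + 147·11
1 = 147·1223 − 445·404
1 = −445·4073 + 1482·1223
1 = 1482·5296 − 1927·4073
1 = −1927·19961 + 7263·5296
1 = 7263·85140 − 30979·19961
1 = −30979·360521 + 131179·85140
So 85140⁻¹ ≡ 131179 (mod 360521).
Then x ≡ 131179·234741 ≡ 269987 (mod 360521); the smallest non-negative solution is x = 269987.

269987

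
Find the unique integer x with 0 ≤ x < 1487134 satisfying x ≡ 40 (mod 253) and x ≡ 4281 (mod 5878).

Write x = 40 + 253·k. Then 253·k ≡ 4281 − 40 ≡ 4241 (mod 5878).
Need 253⁻¹ mod 5878. Extended Euclid on (5878, 253):
5878 = 23*253 + 59
253 = 4*59 + 17
59 = 3*17 + 8
17 = 2*8 + 1
8 = 8*1 + 0
Back-substitute:
1 = 17 − 2·8
1 = −2·59 + 7·17
1 = 7·253 − 30·59
1 = −30·5878 + 697·253
253⁻¹ ≡ 697 (mod 5878), so k ≡ 697·4241 ≡ 5221 (mod 5878).
x = 40 + 253·5221 = 1320953.

1320953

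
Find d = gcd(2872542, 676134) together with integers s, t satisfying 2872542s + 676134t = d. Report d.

Euclidean algorithm:
2872542 = 4·676134 + 168006
676134 = 4·168006 + 4110
168006 = 40·4110 + 3606
4110 = 1·3606 + 504
3606 = 7·504 + 78
504 = 6·78 + 36
78 = 2·36 + 6
36 = 6·6 + 0
gcd(2872542, 676134) = 6.
Working backward:
6 = 78 − 2·36
6 = −2·504 + 13·78
6 = 13·3606 − 93·504
6 = −93·4110 + 106·3606
6 = 106·168006 − 4333·4110
6 = −4333·676134 + 17438·168006
6 = 17438·2872542 − 74085·676134
So 6 = (17438)·2872542 + (-74085)·676134.

6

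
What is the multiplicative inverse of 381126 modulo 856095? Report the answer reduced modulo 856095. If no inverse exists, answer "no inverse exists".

Euclidean algorithm on 856095, 381126:
856095 = 2*381126 + 93843
381126 = 4*93843 + 5754
93843 = 16*5754 + 1779
5754 = 3*1779 + 417
1779 = 4*417 + 111
417 = 3*111 + 84
111 = 1*84 + 27
84 = 3*27 + 3
27 = 9*3 + 0
Since gcd = 3 > 1, 381126 is not a unit mod 856095.

no inverse exists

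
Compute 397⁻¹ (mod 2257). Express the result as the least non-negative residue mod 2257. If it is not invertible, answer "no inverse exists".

307

Run Euclid on (2257, 397):
2257 = 5×397 + 272
397 = 1×272 + 125
272 = 2×125 + 22
125 = 5×22 + 15
22 = 1×15 + 7
15 = 2×7 + 1
7 = 7×1 + 0
gcd = 1, so the inverse exists. Back-substitute:
1 = 15 − 2·7
1 = −2·22 + 3·15
1 = 3·125 − 17·22
1 = −17·272 + 37·125
1 = 37·397 − 54·272
1 = −54·2257 + 307·397
So 397·307 ≡ 1 (mod 2257).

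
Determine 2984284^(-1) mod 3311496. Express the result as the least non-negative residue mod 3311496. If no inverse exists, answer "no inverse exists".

no inverse exists

Compute gcd(2984284, 3311496):
3311496 = 1*2984284 + 327212
2984284 = 9*327212 + 39376
327212 = 8*39376 + 12204
39376 = 3*12204 + 2764
12204 = 4*2764 + 1148
2764 = 2*1148 + 468
1148 = 2*468 + 212
468 = 2*212 + 44
212 = 4*44 + 36
44 = 1*36 + 8
36 = 4*8 + 4
8 = 2*4 + 0
The gcd is 4, not 1, hence no inverse exists.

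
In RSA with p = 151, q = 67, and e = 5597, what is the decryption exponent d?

3833

φ(n) = (p−1)(q−1) = 150·66 = 9900.
Need d with 5597·d ≡ 1 (mod 9900). Apply the extended Euclidean algorithm:
9900 = 1·5597 + 4303
5597 = 1·4303 + 1294
4303 = 3·1294 + 421
1294 = 3·421 + 31
421 = 13·31 + 18
31 = 1·18 + 13
18 = 1·13 + 5
13 = 2·5 + 3
5 = 1·3 + 2
3 = 1·2 + 1
2 = 2·1 + 0
Back-substitute:
1 = 3 − 2
1 = −5 + 2·3
1 = 2·13 − 5·5
1 = −5·18 + 7·13
1 = 7·31 − 12·18
1 = −12·421 + 163·31
1 = 163·1294 − 501·421
1 = −501·4303 + 1666·1294
1 = 1666·5597 − 2167·4303
1 = −2167·9900 + 3833·5597
So 5597·3833 ≡ 1 (mod 9900), hence d = 3833.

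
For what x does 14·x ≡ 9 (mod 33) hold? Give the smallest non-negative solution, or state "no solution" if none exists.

First find gcd(14, 33):
33 = 2*14 + 5
14 = 2*5 + 4
5 = 1*4 + 1
4 = 4*1 + 0
gcd = 1, so a unique solution mod 33 exists.
Back-substitute for the Bézout coefficients:
1 = 5 − 4
1 = −14 + 3·5
1 = 3·33 − 7·14
So 14·(-7) ≡ 1 (mod 33), giving 14⁻¹ ≡ 26.
x ≡ 14⁻¹·9 ≡ 26·9 ≡ 3 (mod 33).

3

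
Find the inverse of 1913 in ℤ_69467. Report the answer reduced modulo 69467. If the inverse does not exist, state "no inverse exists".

36531

Run Euclid on (69467, 1913):
69467 = 36×1913 + 599
1913 = 3×599 + 116
599 = 5×116 + 19
116 = 6×19 + 2
19 = 9×2 + 1
2 = 2×1 + 0
gcd = 1, so the inverse exists. Back-substitute:
1 = 19 − 9·2
1 = −9·116 + 55·19
1 = 55·599 − 284·116
1 = −284·1913 + 907·599
1 = 907·69467 − 32936·1913
Thus 1913·(-32936) ≡ 1 (mod 69467); reducing, -32936 mod 69467 = 36531.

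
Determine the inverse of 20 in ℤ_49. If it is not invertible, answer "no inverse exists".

gcd(49, 20) by repeated division:
49 = 2·20 + 9
20 = 2·9 + 2
9 = 4·2 + 1
2 = 2·1 + 0
gcd = 1, so the inverse exists. Back-substitute:
1 = 9 − 4·2
1 = −4·20 + 9·9
1 = 9·49 − 22·20
Thus 20·(-22) ≡ 1 (mod 49); reducing, -22 mod 49 = 27.

27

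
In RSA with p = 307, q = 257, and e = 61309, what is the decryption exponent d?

55765

φ(n) = (p−1)(q−1) = 306·256 = 78336.
Need d with 61309·d ≡ 1 (mod 78336). Apply the extended Euclidean algorithm:
78336 = 1·61309 + 17027
61309 = 3·17027 + 10228
17027 = 1·10228 + 6799
10228 = 1·6799 + 3429
6799 = 1·3429 + 3370
3429 = 1·3370 + 59
3370 = 57·59 + 7
59 = 8·7 + 3
7 = 2·3 + 1
3 = 3·1 + 0
Back-substitute:
1 = 7 − 2·3
1 = −2·59 + 17·7
1 = 17·3370 − 971·59
1 = −971·3429 + 988·3370
1 = 988·6799 − 1959·3429
1 = −1959·10228 + 2947·6799
1 = 2947·17027 − 4906·10228
1 = −4906·61309 + 17665·17027
1 = 17665·78336 − 22571·61309
So 61309·(-22571) ≡ 1 (mod 78336), hence d ≡ -22571 ≡ 55765 (mod 78336).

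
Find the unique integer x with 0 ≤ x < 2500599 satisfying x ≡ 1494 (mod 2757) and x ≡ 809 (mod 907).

Write x = 1494 + 2757·k. Then 2757·k ≡ 809 − 1494 ≡ 222 (mod 907).
Need 2757⁻¹ mod 907. Extended Euclid on (907, 36):
907 = 25·36 + 7
36 = 5·7 + 1
7 = 7·1 + 0
Back-substitute:
1 = 36 − 5·7
1 = −5·907 + 126·36
2757⁻¹ ≡ 126 (mod 907), so k ≡ 126·222 ≡ 762 (mod 907).
x = 1494 + 2757·762 = 2102328.

2102328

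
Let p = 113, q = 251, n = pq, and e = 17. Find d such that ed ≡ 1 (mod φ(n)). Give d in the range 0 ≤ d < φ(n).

26353

φ(n) = (p−1)(q−1) = 112·250 = 28000.
Need d with 17·d ≡ 1 (mod 28000). Apply the extended Euclidean algorithm:
28000 = 1647·17 + 1
17 = 17·1 + 0
Back-substitute:
1 = 28000 − 1647·17
So 17·(-1647) ≡ 1 (mod 28000), hence d ≡ -1647 ≡ 26353 (mod 28000).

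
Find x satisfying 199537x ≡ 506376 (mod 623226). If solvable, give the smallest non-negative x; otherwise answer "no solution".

271560

First find gcd(199537, 623226):
623226 = 3·199537 + 24615
199537 = 8·24615 + 2617
24615 = 9·2617 + 1062
2617 = 2·1062 + 493
1062 = 2·493 + 76
493 = 6·76 + 37
76 = 2·37 + 2
37 = 18·2 + 1
2 = 2·1 + 0
gcd = 1, so a unique solution mod 623226 exists.
Back-substitute for the Bézout coefficients:
1 = 37 − 18·2
1 = −18·76 + 37·37
1 = 37·493 − 240·76
1 = −240·1062 + 517·493
1 = 517·2617 − 1274·1062
1 = −1274·24615 + 11983·2617
1 = 11983·199537 − 97138·24615
1 = −97138·623226 + 303397·199537
So 199537·(303397) ≡ 1 (mod 623226), giving 199537⁻¹ ≡ 303397.
x ≡ 199537⁻¹·506376 ≡ 303397·506376 ≡ 271560 (mod 623226).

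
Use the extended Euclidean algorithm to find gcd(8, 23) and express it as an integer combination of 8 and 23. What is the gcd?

1

Repeated division:
23 = 2·8 + 7
8 = 1·7 + 1
7 = 7·1 + 0
gcd(8, 23) = 1.
Express as a combination:
1 = 8 − 7
1 = −23 + 3·8
So 1 = (-1)·23 + (3)·8.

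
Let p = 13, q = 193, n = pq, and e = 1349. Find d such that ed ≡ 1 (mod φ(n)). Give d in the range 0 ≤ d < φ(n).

φ(n) = (p−1)(q−1) = 12·192 = 2304.
Need d with 1349·d ≡ 1 (mod 2304). Apply the extended Euclidean algorithm:
2304 = 1*1349 + 955
1349 = 1*955 + 394
955 = 2*394 + 167
394 = 2*167 + 60
167 = 2*60 + 47
60 = 1*47 + 13
47 = 3*13 + 8
13 = 1*8 + 5
8 = 1*5 + 3
5 = 1*3 + 2
3 = 1*2 + 1
2 = 2*1 + 0
Back-substitute:
1 = 3 − 2
1 = −5 + 2·3
1 = 2·8 − 3·5
1 = −3·13 + 5·8
1 = 5·47 − 18·13
1 = −18·60 + 23·47
1 = 23·167 − 64·60
1 = −64·394 + 151·167
1 = 151·955 − 366·394
1 = −366·1349 + 517·955
1 = 517·2304 − 883·1349
So 1349·(-883) ≡ 1 (mod 2304), hence d ≡ -883 ≡ 1421 (mod 2304).

1421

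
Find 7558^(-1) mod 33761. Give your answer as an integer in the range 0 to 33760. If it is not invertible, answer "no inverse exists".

gcd(33761, 7558) by repeated division:
33761 = 4×7558 + 3529
7558 = 2×3529 + 500
3529 = 7×500 + 29
500 = 17×29 + 7
29 = 4×7 + 1
7 = 7×1 + 0
gcd = 1, so the inverse exists. Back-substitute:
1 = 29 − 4·7
1 = −4·500 + 69·29
1 = 69·3529 − 487·500
1 = −487·7558 + 1043·3529
1 = 1043·33761 − 4659·7558
So 7558·(-4659) ≡ 1 (mod 33761), and -4659 ≡ 29102 (mod 33761).

29102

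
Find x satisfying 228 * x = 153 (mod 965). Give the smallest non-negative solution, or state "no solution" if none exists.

826

First find gcd(228, 965):
965 = 4·228 + 53
228 = 4·53 + 16
53 = 3·16 + 5
16 = 3·5 + 1
5 = 5·1 + 0
gcd = 1, so a unique solution mod 965 exists.
Back-substitute for the Bézout coefficients:
1 = 16 − 3·5
1 = −3·53 + 10·16
1 = 10·228 − 43·53
1 = −43·965 + 182·228
So 228·(182) ≡ 1 (mod 965), giving 228⁻¹ ≡ 182.
x ≡ 228⁻¹·153 ≡ 182·153 ≡ 826 (mod 965).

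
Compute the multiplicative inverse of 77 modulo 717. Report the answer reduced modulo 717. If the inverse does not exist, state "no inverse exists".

gcd(717, 77) by repeated division:
717 = 9*77 + 24
77 = 3*24 + 5
24 = 4*5 + 4
5 = 1*4 + 1
4 = 4*1 + 0
The gcd is 1. Working backward:
1 = 5 − 4
1 = −24 + 5·5
1 = 5·77 − 16·24
1 = −16·717 + 149·77
So 77·149 ≡ 1 (mod 717).

149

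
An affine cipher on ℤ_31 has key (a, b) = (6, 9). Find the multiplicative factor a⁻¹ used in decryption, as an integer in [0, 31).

26

Extended Euclidean algorithm:
31 = 5×6 + 1
6 = 6×1 + 0
The gcd is 1. Working backward:
1 = 31 − 5·6
Thus 6·(-5) ≡ 1 (mod 31); reducing, -5 mod 31 = 26.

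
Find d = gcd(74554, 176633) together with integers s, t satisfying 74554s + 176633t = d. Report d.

Euclidean algorithm:
176633 = 2*74554 + 27525
74554 = 2*27525 + 19504
27525 = 1*19504 + 8021
19504 = 2*8021 + 3462
8021 = 2*3462 + 1097
3462 = 3*1097 + 171
1097 = 6*171 + 71
171 = 2*71 + 29
71 = 2*29 + 13
29 = 2*13 + 3
13 = 4*3 + 1
3 = 3*1 + 0
gcd(74554, 176633) = 1.
Express as a combination:
1 = 13 − 4·3
1 = −4·29 + 9·13
1 = 9·71 − 22·29
1 = −22·171 + 53·71
1 = 53·1097 − 340·171
1 = −340·3462 + 1073·1097
1 = 1073·8021 − 2486·3462
1 = −2486·19504 + 6045·8021
1 = 6045·27525 − 8531·19504
1 = −8531·74554 + 23107·27525
1 = 23107·176633 − 54745·74554
So 1 = (23107)·176633 + (-54745)·74554.

1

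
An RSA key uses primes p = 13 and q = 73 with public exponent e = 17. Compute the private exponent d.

305

φ(n) = (p−1)(q−1) = 12·72 = 864.
Need d with 17·d ≡ 1 (mod 864). Apply the extended Euclidean algorithm:
864 = 50·17 + 14
17 = 1·14 + 3
14 = 4·3 + 2
3 = 1·2 + 1
2 = 2·1 + 0
Back-substitute:
1 = 3 − 2
1 = −14 + 5·3
1 = 5·17 − 6·14
1 = −6·864 + 305·17
So 17·305 ≡ 1 (mod 864), hence d = 305.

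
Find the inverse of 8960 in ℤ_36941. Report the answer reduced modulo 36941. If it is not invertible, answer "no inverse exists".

27949

Run Euclid on (36941, 8960):
36941 = 4·8960 + 1101
8960 = 8·1101 + 152
1101 = 7·152 + 37
152 = 4·37 + 4
37 = 9·4 + 1
4 = 4·1 + 0
Since gcd(8960, 36941) = 1, back-substitute to write 1 as a combination:
1 = 37 − 9·4
1 = −9·152 + 37·37
1 = 37·1101 − 268·152
1 = −268·8960 + 2181·1101
1 = 2181·36941 − 8992·8960
So 8960·(-8992) ≡ 1 (mod 36941), and -8992 ≡ 27949 (mod 36941).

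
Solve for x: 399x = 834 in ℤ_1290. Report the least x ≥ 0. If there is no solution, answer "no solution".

306

First find gcd(399, 1290):
1290 = 3×399 + 93
399 = 4×93 + 27
93 = 3×27 + 12
27 = 2×12 + 3
12 = 4×3 + 0
gcd = 3 and 3 | 834, so solutions exist. Divide through by 3: 133x ≡ 278 (mod 430).
Now find 133⁻¹ mod 430:
430 = 3*133 + 31
133 = 4*31 + 9
31 = 3*9 + 4
9 = 2*4 + 1
4 = 4*1 + 0
Back-substitute:
1 = 9 − 2·4
1 = −2·31 + 7·9
1 = 7·133 − 30·31
1 = −30·430 + 97·133
So 133⁻¹ ≡ 97 (mod 430).
Then x ≡ 97·278 ≡ 306 (mod 430); the smallest non-negative solution is x = 306.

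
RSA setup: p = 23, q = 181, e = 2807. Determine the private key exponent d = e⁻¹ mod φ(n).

φ(n) = (p−1)(q−1) = 22·180 = 3960.
Need d with 2807·d ≡ 1 (mod 3960). Apply the extended Euclidean algorithm:
3960 = 1·2807 + 1153
2807 = 2·1153 + 501
1153 = 2·501 + 151
501 = 3·151 + 48
151 = 3·48 + 7
48 = 6·7 + 6
7 = 1·6 + 1
6 = 6·1 + 0
Back-substitute:
1 = 7 − 6
1 = −48 + 7·7
1 = 7·151 − 22·48
1 = −22·501 + 73·151
1 = 73·1153 − 168·501
1 = −168·2807 + 409·1153
1 = 409·3960 − 577·2807
So 2807·(-577) ≡ 1 (mod 3960), hence d ≡ -577 ≡ 3383 (mod 3960).

3383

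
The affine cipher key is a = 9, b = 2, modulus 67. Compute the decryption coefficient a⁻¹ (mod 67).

15

Apply the Euclidean algorithm to 67 and 9:
67 = 7*9 + 4
9 = 2*4 + 1
4 = 4*1 + 0
The gcd is 1. Working backward:
1 = 9 − 2·4
1 = −2·67 + 15·9
So 9·15 ≡ 1 (mod 67).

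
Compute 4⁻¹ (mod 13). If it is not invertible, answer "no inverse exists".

Apply the Euclidean algorithm to 13 and 4:
13 = 3×4 + 1
4 = 4×1 + 0
The gcd is 1. Working backward:
1 = 13 − 3·4
Thus 4·(-3) ≡ 1 (mod 13); reducing, -3 mod 13 = 10.

10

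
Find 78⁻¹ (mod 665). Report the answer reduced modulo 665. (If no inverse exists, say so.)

gcd(665, 78) by repeated division:
665 = 8×78 + 41
78 = 1×41 + 37
41 = 1×37 + 4
37 = 9×4 + 1
4 = 4×1 + 0
Since gcd(78, 665) = 1, back-substitute to write 1 as a combination:
1 = 37 − 9·4
1 = −9·41 + 10·37
1 = 10·78 − 19·41
1 = −19·665 + 162·78
So 78·162 ≡ 1 (mod 665).

162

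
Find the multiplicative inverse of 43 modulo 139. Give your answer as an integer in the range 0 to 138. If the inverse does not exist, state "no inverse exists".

Apply the Euclidean algorithm to 139 and 43:
139 = 3*43 + 10
43 = 4*10 + 3
10 = 3*3 + 1
3 = 3*1 + 0
gcd = 1, so the inverse exists. Back-substitute:
1 = 10 − 3·3
1 = −3·43 + 13·10
1 = 13·139 − 42·43
Hence 43⁻¹ ≡ -42 ≡ 97 (mod 139).

97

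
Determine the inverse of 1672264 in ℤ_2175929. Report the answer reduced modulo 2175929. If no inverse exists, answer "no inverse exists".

292235

Run Euclid on (2175929, 1672264):
2175929 = 1·1672264 + 503665
1672264 = 3·503665 + 161269
503665 = 3·161269 + 19858
161269 = 8·19858 + 2405
19858 = 8·2405 + 618
2405 = 3·618 + 551
618 = 1·551 + 67
551 = 8·67 + 15
67 = 4·15 + 7
15 = 2·7 + 1
7 = 7·1 + 0
gcd = 1, so the inverse exists. Back-substitute:
1 = 15 − 2·7
1 = −2·67 + 9·15
1 = 9·551 − 74·67
1 = −74·618 + 83·551
1 = 83·2405 − 323·618
1 = −323·19858 + 2667·2405
1 = 2667·161269 − 21659·19858
1 = −21659·503665 + 67644·161269
1 = 67644·1672264 − 224591·503665
1 = −224591·2175929 + 292235·1672264
So 1672264·292235 ≡ 1 (mod 2175929).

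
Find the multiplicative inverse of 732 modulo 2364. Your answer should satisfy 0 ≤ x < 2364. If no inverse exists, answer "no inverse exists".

Euclidean algorithm on 2364, 732:
2364 = 3·732 + 168
732 = 4·168 + 60
168 = 2·60 + 48
60 = 1·48 + 12
48 = 4·12 + 0
The gcd is 12, not 1, hence no inverse exists.

no inverse exists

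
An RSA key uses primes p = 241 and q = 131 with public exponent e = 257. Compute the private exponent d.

30593

φ(n) = (p−1)(q−1) = 240·130 = 31200.
Need d with 257·d ≡ 1 (mod 31200). Apply the extended Euclidean algorithm:
31200 = 121×257 + 103
257 = 2×103 + 51
103 = 2×51 + 1
51 = 51×1 + 0
Back-substitute:
1 = 103 − 2·51
1 = −2·257 + 5·103
1 = 5·31200 − 607·257
So 257·(-607) ≡ 1 (mod 31200), hence d ≡ -607 ≡ 30593 (mod 31200).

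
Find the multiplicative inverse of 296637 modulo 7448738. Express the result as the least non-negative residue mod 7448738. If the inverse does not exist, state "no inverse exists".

no inverse exists

Euclidean algorithm on 7448738, 296637:
7448738 = 25*296637 + 32813
296637 = 9*32813 + 1320
32813 = 24*1320 + 1133
1320 = 1*1133 + 187
1133 = 6*187 + 11
187 = 17*11 + 0
gcd(296637, 7448738) = 11 ≠ 1, so 296637 has no multiplicative inverse modulo 7448738.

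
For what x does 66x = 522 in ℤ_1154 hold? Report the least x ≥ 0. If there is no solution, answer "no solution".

First find gcd(66, 1154):
1154 = 17×66 + 32
66 = 2×32 + 2
32 = 16×2 + 0
gcd = 2 and 2 | 522, so solutions exist. Divide through by 2: 33x ≡ 261 (mod 577).
Now find 33⁻¹ mod 577:
577 = 17·33 + 16
33 = 2·16 + 1
16 = 16·1 + 0
Back-substitute:
1 = 33 − 2·16
1 = −2·577 + 35·33
So 33⁻¹ ≡ 35 (mod 577).
Then x ≡ 35·261 ≡ 480 (mod 577); the smallest non-negative solution is x = 480.

480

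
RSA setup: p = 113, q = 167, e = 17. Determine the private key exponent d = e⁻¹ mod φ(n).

φ(n) = (p−1)(q−1) = 112·166 = 18592.
Need d with 17·d ≡ 1 (mod 18592). Apply the extended Euclidean algorithm:
18592 = 1093·17 + 11
17 = 1·11 + 6
11 = 1·6 + 5
6 = 1·5 + 1
5 = 5·1 + 0
Back-substitute:
1 = 6 − 5
1 = −11 + 2·6
1 = 2·17 − 3·11
1 = −3·18592 + 3281·17
So 17·3281 ≡ 1 (mod 18592), hence d = 3281.

3281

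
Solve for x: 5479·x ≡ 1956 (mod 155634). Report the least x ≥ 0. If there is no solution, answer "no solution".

116946

First find gcd(5479, 155634):
155634 = 28×5479 + 2222
5479 = 2×2222 + 1035
2222 = 2×1035 + 152
1035 = 6×152 + 123
152 = 1×123 + 29
123 = 4×29 + 7
29 = 4×7 + 1
7 = 7×1 + 0
gcd = 1, so a unique solution mod 155634 exists.
Back-substitute for the Bézout coefficients:
1 = 29 − 4·7
1 = −4·123 + 17·29
1 = 17·152 − 21·123
1 = −21·1035 + 143·152
1 = 143·2222 − 307·1035
1 = −307·5479 + 757·2222
1 = 757·155634 − 21503·5479
So 5479·(-21503) ≡ 1 (mod 155634), giving 5479⁻¹ ≡ 134131.
x ≡ 5479⁻¹·1956 ≡ 134131·1956 ≡ 116946 (mod 155634).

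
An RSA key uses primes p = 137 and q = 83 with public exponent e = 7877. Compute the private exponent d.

φ(n) = (p−1)(q−1) = 136·82 = 11152.
Need d with 7877·d ≡ 1 (mod 11152). Apply the extended Euclidean algorithm:
11152 = 1·7877 + 3275
7877 = 2·3275 + 1327
3275 = 2·1327 + 621
1327 = 2·621 + 85
621 = 7·85 + 26
85 = 3·26 + 7
26 = 3·7 + 5
7 = 1·5 + 2
5 = 2·2 + 1
2 = 2·1 + 0
Back-substitute:
1 = 5 − 2·2
1 = −2·7 + 3·5
1 = 3·26 − 11·7
1 = −11·85 + 36·26
1 = 36·621 − 263·85
1 = −263·1327 + 562·621
1 = 562·3275 − 1387·1327
1 = −1387·7877 + 3336·3275
1 = 3336·11152 − 4723·7877
So 7877·(-4723) ≡ 1 (mod 11152), hence d ≡ -4723 ≡ 6429 (mod 11152).

6429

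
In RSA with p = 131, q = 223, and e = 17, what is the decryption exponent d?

5093

φ(n) = (p−1)(q−1) = 130·222 = 28860.
Need d with 17·d ≡ 1 (mod 28860). Apply the extended Euclidean algorithm:
28860 = 1697·17 + 11
17 = 1·11 + 6
11 = 1·6 + 5
6 = 1·5 + 1
5 = 5·1 + 0
Back-substitute:
1 = 6 − 5
1 = −11 + 2·6
1 = 2·17 − 3·11
1 = −3·28860 + 5093·17
So 17·5093 ≡ 1 (mod 28860), hence d = 5093.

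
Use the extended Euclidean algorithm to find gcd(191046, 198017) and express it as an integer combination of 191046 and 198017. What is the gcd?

1

Euclidean algorithm:
198017 = 1*191046 + 6971
191046 = 27*6971 + 2829
6971 = 2*2829 + 1313
2829 = 2*1313 + 203
1313 = 6*203 + 95
203 = 2*95 + 13
95 = 7*13 + 4
13 = 3*4 + 1
4 = 4*1 + 0
gcd(191046, 198017) = 1.
Working backward:
1 = 13 − 3·4
1 = −3·95 + 22·13
1 = 22·203 − 47·95
1 = −47·1313 + 304·203
1 = 304·2829 − 655·1313
1 = −655·6971 + 1614·2829
1 = 1614·191046 − 44233·6971
1 = −44233·198017 + 45847·191046
So 1 = (-44233)·198017 + (45847)·191046.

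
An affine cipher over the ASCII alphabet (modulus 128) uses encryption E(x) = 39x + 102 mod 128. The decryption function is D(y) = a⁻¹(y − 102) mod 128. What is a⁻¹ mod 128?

Run Euclid on (128, 39):
128 = 3*39 + 11
39 = 3*11 + 6
11 = 1*6 + 5
6 = 1*5 + 1
5 = 5*1 + 0
The gcd is 1. Working backward:
1 = 6 − 5
1 = −11 + 2·6
1 = 2·39 − 7·11
1 = −7·128 + 23·39
So 39·23 ≡ 1 (mod 128).

23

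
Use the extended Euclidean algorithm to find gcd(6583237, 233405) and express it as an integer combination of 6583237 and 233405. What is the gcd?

1

Repeated division:
6583237 = 28·233405 + 47897
233405 = 4·47897 + 41817
47897 = 1·41817 + 6080
41817 = 6·6080 + 5337
6080 = 1·5337 + 743
5337 = 7·743 + 136
743 = 5·136 + 63
136 = 2·63 + 10
63 = 6·10 + 3
10 = 3·3 + 1
3 = 3·1 + 0
gcd(6583237, 233405) = 1.
Working backward:
1 = 10 − 3·3
1 = −3·63 + 19·10
1 = 19·136 − 41·63
1 = −41·743 + 224·136
1 = 224·5337 − 1609·743
1 = −1609·6080 + 1833·5337
1 = 1833·41817 − 12607·6080
1 = −12607·47897 + 14440·41817
1 = 14440·233405 − 70367·47897
1 = −70367·6583237 + 1984716·233405
So 1 = (-70367)·6583237 + (1984716)·233405.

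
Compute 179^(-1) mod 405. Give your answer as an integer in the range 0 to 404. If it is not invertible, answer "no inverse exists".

224

Apply the Euclidean algorithm to 405 and 179:
405 = 2*179 + 47
179 = 3*47 + 38
47 = 1*38 + 9
38 = 4*9 + 2
9 = 4*2 + 1
2 = 2*1 + 0
Since gcd(179, 405) = 1, back-substitute to write 1 as a combination:
1 = 9 − 4·2
1 = −4·38 + 17·9
1 = 17·47 − 21·38
1 = −21·179 + 80·47
1 = 80·405 − 181·179
Hence 179⁻¹ ≡ -181 ≡ 224 (mod 405).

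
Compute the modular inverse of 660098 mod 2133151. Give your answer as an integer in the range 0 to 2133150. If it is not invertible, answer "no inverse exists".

515296

gcd(2133151, 660098) by repeated division:
2133151 = 3·660098 + 152857
660098 = 4·152857 + 48670
152857 = 3·48670 + 6847
48670 = 7·6847 + 741
6847 = 9·741 + 178
741 = 4·178 + 29
178 = 6·29 + 4
29 = 7·4 + 1
4 = 4·1 + 0
The gcd is 1. Working backward:
1 = 29 − 7·4
1 = −7·178 + 43·29
1 = 43·741 − 179·178
1 = −179·6847 + 1654·741
1 = 1654·48670 − 11757·6847
1 = −11757·152857 + 36925·48670
1 = 36925·660098 − 159457·152857
1 = −159457·2133151 + 515296·660098
So 660098·515296 ≡ 1 (mod 2133151).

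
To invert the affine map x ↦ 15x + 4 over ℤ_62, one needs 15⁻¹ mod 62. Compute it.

Extended Euclidean algorithm:
62 = 4·15 + 2
15 = 7·2 + 1
2 = 2·1 + 0
gcd = 1, so the inverse exists. Back-substitute:
1 = 15 − 7·2
1 = −7·62 + 29·15
So 15·29 ≡ 1 (mod 62).

29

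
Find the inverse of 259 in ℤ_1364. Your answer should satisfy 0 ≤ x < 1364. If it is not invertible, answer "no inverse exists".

79

Extended Euclidean algorithm:
1364 = 5×259 + 69
259 = 3×69 + 52
69 = 1×52 + 17
52 = 3×17 + 1
17 = 17×1 + 0
gcd = 1, so the inverse exists. Back-substitute:
1 = 52 − 3·17
1 = −3·69 + 4·52
1 = 4·259 − 15·69
1 = −15·1364 + 79·259
So 259·79 ≡ 1 (mod 1364).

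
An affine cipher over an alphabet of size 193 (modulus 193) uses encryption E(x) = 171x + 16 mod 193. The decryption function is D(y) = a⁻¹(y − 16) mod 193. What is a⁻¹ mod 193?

114

gcd(193, 171) by repeated division:
193 = 1×171 + 22
171 = 7×22 + 17
22 = 1×17 + 5
17 = 3×5 + 2
5 = 2×2 + 1
2 = 2×1 + 0
The gcd is 1. Working backward:
1 = 5 − 2·2
1 = −2·17 + 7·5
1 = 7·22 − 9·17
1 = −9·171 + 70·22
1 = 70·193 − 79·171
So 171·(-79) ≡ 1 (mod 193), and -79 ≡ 114 (mod 193).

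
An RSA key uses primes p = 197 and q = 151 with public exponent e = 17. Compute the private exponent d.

20753

φ(n) = (p−1)(q−1) = 196·150 = 29400.
Need d with 17·d ≡ 1 (mod 29400). Apply the extended Euclidean algorithm:
29400 = 1729*17 + 7
17 = 2*7 + 3
7 = 2*3 + 1
3 = 3*1 + 0
Back-substitute:
1 = 7 − 2·3
1 = −2·17 + 5·7
1 = 5·29400 − 8647·17
So 17·(-8647) ≡ 1 (mod 29400), hence d ≡ -8647 ≡ 20753 (mod 29400).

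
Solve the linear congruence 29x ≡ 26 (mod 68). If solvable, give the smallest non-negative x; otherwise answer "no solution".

First find gcd(29, 68):
68 = 2·29 + 10
29 = 2·10 + 9
10 = 1·9 + 1
9 = 9·1 + 0
gcd = 1, so a unique solution mod 68 exists.
Back-substitute for the Bézout coefficients:
1 = 10 − 9
1 = −29 + 3·10
1 = 3·68 − 7·29
So 29·(-7) ≡ 1 (mod 68), giving 29⁻¹ ≡ 61.
x ≡ 29⁻¹·26 ≡ 61·26 ≡ 22 (mod 68).

22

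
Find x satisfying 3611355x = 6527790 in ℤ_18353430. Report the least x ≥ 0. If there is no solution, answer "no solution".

First find gcd(3611355, 18353430):
18353430 = 5×3611355 + 296655
3611355 = 12×296655 + 51495
296655 = 5×51495 + 39180
51495 = 1×39180 + 12315
39180 = 3×12315 + 2235
12315 = 5×2235 + 1140
2235 = 1×1140 + 1095
1140 = 1×1095 + 45
1095 = 24×45 + 15
45 = 3×15 + 0
gcd = 15 and 15 | 6527790, so solutions exist. Divide through by 15: 240757x ≡ 435186 (mod 1223562).
Now find 240757⁻¹ mod 1223562:
1223562 = 5·240757 + 19777
240757 = 12·19777 + 3433
19777 = 5·3433 + 2612
3433 = 1·2612 + 821
2612 = 3·821 + 149
821 = 5·149 + 76
149 = 1·76 + 73
76 = 1·73 + 3
73 = 24·3 + 1
3 = 3·1 + 0
Back-substitute:
1 = 73 − 24·3
1 = −24·76 + 25·73
1 = 25·149 − 49·76
1 = −49·821 + 270·149
1 = 270·2612 − 859·821
1 = −859·3433 + 1129·2612
1 = 1129·19777 − 6504·3433
1 = −6504·240757 + 79177·19777
1 = 79177·1223562 − 402389·240757
So 240757·(-402389) ≡ 1 (mod 1223562), i.e. 240757⁻¹ ≡ 821173.
Then x ≡ 821173·435186 ≡ 910524 (mod 1223562); the smallest non-negative solution is x = 910524.

910524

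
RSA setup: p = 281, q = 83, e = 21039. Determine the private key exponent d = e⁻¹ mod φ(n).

φ(n) = (p−1)(q−1) = 280·82 = 22960.
Need d with 21039·d ≡ 1 (mod 22960). Apply the extended Euclidean algorithm:
22960 = 1*21039 + 1921
21039 = 10*1921 + 1829
1921 = 1*1829 + 92
1829 = 19*92 + 81
92 = 1*81 + 11
81 = 7*11 + 4
11 = 2*4 + 3
4 = 1*3 + 1
3 = 3*1 + 0
Back-substitute:
1 = 4 − 3
1 = −11 + 3·4
1 = 3·81 − 22·11
1 = −22·92 + 25·81
1 = 25·1829 − 497·92
1 = −497·1921 + 522·1829
1 = 522·21039 − 5717·1921
1 = −5717·22960 + 6239·21039
So 21039·6239 ≡ 1 (mod 22960), hence d = 6239.

6239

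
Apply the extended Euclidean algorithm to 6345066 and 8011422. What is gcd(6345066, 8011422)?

6

Euclidean algorithm:
8011422 = 1×6345066 + 1666356
6345066 = 3×1666356 + 1345998
1666356 = 1×1345998 + 320358
1345998 = 4×320358 + 64566
320358 = 4×64566 + 62094
64566 = 1×62094 + 2472
62094 = 25×2472 + 294
2472 = 8×294 + 120
294 = 2×120 + 54
120 = 2×54 + 12
54 = 4×12 + 6
12 = 2×6 + 0
gcd(6345066, 8011422) = 6.
Express as a combination:
6 = 54 − 4·12
6 = −4·120 + 9·54
6 = 9·294 − 22·120
6 = −22·2472 + 185·294
6 = 185·62094 − 4647·2472
6 = −4647·64566 + 4832·62094
6 = 4832·320358 − 23975·64566
6 = −23975·1345998 + 100732·320358
6 = 100732·1666356 − 124707·1345998
6 = −124707·6345066 + 474853·1666356
6 = 474853·8011422 − 599560·6345066
So 6 = (474853)·8011422 + (-599560)·6345066.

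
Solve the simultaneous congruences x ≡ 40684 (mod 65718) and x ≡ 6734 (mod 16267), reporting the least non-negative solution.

325541938

Write x = 40684 + 65718·k. Then 65718·k ≡ 6734 − 40684 ≡ 14851 (mod 16267).
Need 65718⁻¹ mod 16267. Extended Euclid on (16267, 650):
16267 = 25×650 + 17
650 = 38×17 + 4
17 = 4×4 + 1
4 = 4×1 + 0
Back-substitute:
1 = 17 − 4·4
1 = −4·650 + 153·17
1 = 153·16267 − 3829·650
65718⁻¹ ≡ 12438 (mod 16267), so k ≡ 12438·14851 ≡ 4953 (mod 16267).
x = 40684 + 65718·4953 = 325541938.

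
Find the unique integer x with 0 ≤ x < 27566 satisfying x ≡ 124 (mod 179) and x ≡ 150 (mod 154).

Write x = 124 + 179·k. Then 179·k ≡ 150 − 124 ≡ 26 (mod 154).
Need 179⁻¹ mod 154. Extended Euclid on (154, 25):
154 = 6·25 + 4
25 = 6·4 + 1
4 = 4·1 + 0
Back-substitute:
1 = 25 − 6·4
1 = −6·154 + 37·25
179⁻¹ ≡ 37 (mod 154), so k ≡ 37·26 ≡ 38 (mod 154).
x = 124 + 179·38 = 6926.

6926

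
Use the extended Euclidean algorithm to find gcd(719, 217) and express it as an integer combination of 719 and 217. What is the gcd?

Euclidean algorithm:
719 = 3*217 + 68
217 = 3*68 + 13
68 = 5*13 + 3
13 = 4*3 + 1
3 = 3*1 + 0
gcd(719, 217) = 1.
Working backward:
1 = 13 − 4·3
1 = −4·68 + 21·13
1 = 21·217 − 67·68
1 = −67·719 + 222·217
So 1 = (-67)·719 + (222)·217.

1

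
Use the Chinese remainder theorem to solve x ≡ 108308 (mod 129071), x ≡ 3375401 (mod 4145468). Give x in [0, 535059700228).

Write x = 108308 + 129071·k. Then 129071·k ≡ 3375401 − 108308 ≡ 3267093 (mod 4145468).
Need 129071⁻¹ mod 4145468. Extended Euclid on (4145468, 129071):
4145468 = 32×129071 + 15196
129071 = 8×15196 + 7503
15196 = 2×7503 + 190
7503 = 39×190 + 93
190 = 2×93 + 4
93 = 23×4 + 1
4 = 4×1 + 0
Back-substitute:
1 = 93 − 23·4
1 = −23·190 + 47·93
1 = 47·7503 − 1856·190
1 = −1856·15196 + 3759·7503
1 = 3759·129071 − 31928·15196
1 = −31928·4145468 + 1025455·129071
129071⁻¹ ≡ 1025455 (mod 4145468), so k ≡ 1025455·3267093 ≡ 1542351 (mod 4145468).
x = 108308 + 129071·1542351 = 199072894229.

199072894229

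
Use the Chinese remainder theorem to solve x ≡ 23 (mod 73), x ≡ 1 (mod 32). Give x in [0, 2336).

1921

Write x = 23 + 73·k. Then 73·k ≡ 1 − 23 ≡ 10 (mod 32).
Need 73⁻¹ mod 32. Extended Euclid on (32, 9):
32 = 3*9 + 5
9 = 1*5 + 4
5 = 1*4 + 1
4 = 4*1 + 0
Back-substitute:
1 = 5 − 4
1 = −9 + 2·5
1 = 2·32 − 7·9
73⁻¹ ≡ 25 (mod 32), so k ≡ 25·10 ≡ 26 (mod 32).
x = 23 + 73·26 = 1921.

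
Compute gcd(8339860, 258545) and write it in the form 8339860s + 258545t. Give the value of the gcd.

5

Repeated division:
8339860 = 32·258545 + 66420
258545 = 3·66420 + 59285
66420 = 1·59285 + 7135
59285 = 8·7135 + 2205
7135 = 3·2205 + 520
2205 = 4·520 + 125
520 = 4·125 + 20
125 = 6·20 + 5
20 = 4·5 + 0
gcd(8339860, 258545) = 5.
Back-substituting:
5 = 125 − 6·20
5 = −6·520 + 25·125
5 = 25·2205 − 106·520
5 = −106·7135 + 343·2205
5 = 343·59285 − 2850·7135
5 = −2850·66420 + 3193·59285
5 = 3193·258545 − 12429·66420
5 = −12429·8339860 + 400921·258545
So 5 = (-12429)·8339860 + (400921)·258545.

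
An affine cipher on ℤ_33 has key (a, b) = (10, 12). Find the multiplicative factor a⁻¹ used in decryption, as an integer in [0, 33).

10

Apply the Euclidean algorithm to 33 and 10:
33 = 3·10 + 3
10 = 3·3 + 1
3 = 3·1 + 0
gcd = 1, so the inverse exists. Back-substitute:
1 = 10 − 3·3
1 = −3·33 + 10·10
So 10·10 ≡ 1 (mod 33).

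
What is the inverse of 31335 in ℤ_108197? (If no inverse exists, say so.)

34208

Apply the Euclidean algorithm to 108197 and 31335:
108197 = 3×31335 + 14192
31335 = 2×14192 + 2951
14192 = 4×2951 + 2388
2951 = 1×2388 + 563
2388 = 4×563 + 136
563 = 4×136 + 19
136 = 7×19 + 3
19 = 6×3 + 1
3 = 3×1 + 0
The gcd is 1. Working backward:
1 = 19 − 6·3
1 = −6·136 + 43·19
1 = 43·563 − 178·136
1 = −178·2388 + 755·563
1 = 755·2951 − 933·2388
1 = −933·14192 + 4487·2951
1 = 4487·31335 − 9907·14192
1 = −9907·108197 + 34208·31335
So 31335·34208 ≡ 1 (mod 108197).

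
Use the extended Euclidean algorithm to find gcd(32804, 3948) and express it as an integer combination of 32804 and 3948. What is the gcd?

4

Repeated division:
32804 = 8×3948 + 1220
3948 = 3×1220 + 288
1220 = 4×288 + 68
288 = 4×68 + 16
68 = 4×16 + 4
16 = 4×4 + 0
gcd(32804, 3948) = 4.
Working backward:
4 = 68 − 4·16
4 = −4·288 + 17·68
4 = 17·1220 − 72·288
4 = −72·3948 + 233·1220
4 = 233·32804 − 1936·3948
So 4 = (233)·32804 + (-1936)·3948.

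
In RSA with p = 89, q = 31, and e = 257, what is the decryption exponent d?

113

φ(n) = (p−1)(q−1) = 88·30 = 2640.
Need d with 257·d ≡ 1 (mod 2640). Apply the extended Euclidean algorithm:
2640 = 10×257 + 70
257 = 3×70 + 47
70 = 1×47 + 23
47 = 2×23 + 1
23 = 23×1 + 0
Back-substitute:
1 = 47 − 2·23
1 = −2·70 + 3·47
1 = 3·257 − 11·70
1 = −11·2640 + 113·257
So 257·113 ≡ 1 (mod 2640), hence d = 113.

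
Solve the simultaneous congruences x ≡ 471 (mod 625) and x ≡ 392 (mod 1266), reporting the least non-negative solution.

Write x = 471 + 625·k. Then 625·k ≡ 392 − 471 ≡ 1187 (mod 1266).
Need 625⁻¹ mod 1266. Extended Euclid on (1266, 625):
1266 = 2*625 + 16
625 = 39*16 + 1
16 = 16*1 + 0
Back-substitute:
1 = 625 − 39·16
1 = −39·1266 + 79·625
625⁻¹ ≡ 79 (mod 1266), so k ≡ 79·1187 ≡ 89 (mod 1266).
x = 471 + 625·89 = 56096.

56096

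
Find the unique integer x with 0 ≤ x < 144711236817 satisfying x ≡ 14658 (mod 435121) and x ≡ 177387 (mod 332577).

71903324787

Write x = 14658 + 435121·k. Then 435121·k ≡ 177387 − 14658 ≡ 162729 (mod 332577).
Need 435121⁻¹ mod 332577. Extended Euclid on (332577, 102544):
332577 = 3×102544 + 24945
102544 = 4×24945 + 2764
24945 = 9×2764 + 69
2764 = 40×69 + 4
69 = 17×4 + 1
4 = 4×1 + 0
Back-substitute:
1 = 69 − 17·4
1 = −17·2764 + 681·69
1 = 681·24945 − 6146·2764
1 = −6146·102544 + 25265·24945
1 = 25265·332577 − 81941·102544
435121⁻¹ ≡ 250636 (mod 332577), so k ≡ 250636·162729 ≡ 165249 (mod 332577).
x = 14658 + 435121·165249 = 71903324787.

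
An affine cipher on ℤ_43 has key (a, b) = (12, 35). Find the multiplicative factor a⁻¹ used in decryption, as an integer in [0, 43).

18

Apply the Euclidean algorithm to 43 and 12:
43 = 3×12 + 7
12 = 1×7 + 5
7 = 1×5 + 2
5 = 2×2 + 1
2 = 2×1 + 0
The gcd is 1. Working backward:
1 = 5 − 2·2
1 = −2·7 + 3·5
1 = 3·12 − 5·7
1 = −5·43 + 18·12
So 12·18 ≡ 1 (mod 43).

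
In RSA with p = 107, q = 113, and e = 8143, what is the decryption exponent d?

8943

φ(n) = (p−1)(q−1) = 106·112 = 11872.
Need d with 8143·d ≡ 1 (mod 11872). Apply the extended Euclidean algorithm:
11872 = 1×8143 + 3729
8143 = 2×3729 + 685
3729 = 5×685 + 304
685 = 2×304 + 77
304 = 3×77 + 73
77 = 1×73 + 4
73 = 18×4 + 1
4 = 4×1 + 0
Back-substitute:
1 = 73 − 18·4
1 = −18·77 + 19·73
1 = 19·304 − 75·77
1 = −75·685 + 169·304
1 = 169·3729 − 920·685
1 = −920·8143 + 2009·3729
1 = 2009·11872 − 2929·8143
So 8143·(-2929) ≡ 1 (mod 11872), hence d ≡ -2929 ≡ 8943 (mod 11872).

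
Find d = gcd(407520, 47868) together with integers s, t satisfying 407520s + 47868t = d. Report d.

12

Apply Euclid's algorithm to 407520 and 47868:
407520 = 8*47868 + 24576
47868 = 1*24576 + 23292
24576 = 1*23292 + 1284
23292 = 18*1284 + 180
1284 = 7*180 + 24
180 = 7*24 + 12
24 = 2*12 + 0
gcd(407520, 47868) = 12.
Working backward:
12 = 180 − 7·24
12 = −7·1284 + 50·180
12 = 50·23292 − 907·1284
12 = −907·24576 + 957·23292
12 = 957·47868 − 1864·24576
12 = −1864·407520 + 15869·47868
So 12 = (-1864)·407520 + (15869)·47868.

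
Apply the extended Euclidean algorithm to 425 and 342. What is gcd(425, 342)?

1

Repeated division:
425 = 1*342 + 83
342 = 4*83 + 10
83 = 8*10 + 3
10 = 3*3 + 1
3 = 3*1 + 0
gcd(425, 342) = 1.
Back-substituting:
1 = 10 − 3·3
1 = −3·83 + 25·10
1 = 25·342 − 103·83
1 = −103·425 + 128·342
So 1 = (-103)·425 + (128)·342.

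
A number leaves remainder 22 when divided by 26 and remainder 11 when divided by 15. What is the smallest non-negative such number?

Write x = 22 + 26·k. Then 26·k ≡ 11 − 22 ≡ 4 (mod 15).
Need 26⁻¹ mod 15. Extended Euclid on (15, 11):
15 = 1×11 + 4
11 = 2×4 + 3
4 = 1×3 + 1
3 = 3×1 + 0
Back-substitute:
1 = 4 − 3
1 = −11 + 3·4
1 = 3·15 − 4·11
26⁻¹ ≡ 11 (mod 15), so k ≡ 11·4 ≡ 14 (mod 15).
x = 22 + 26·14 = 386.

386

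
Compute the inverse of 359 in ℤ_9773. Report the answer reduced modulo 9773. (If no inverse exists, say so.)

4764

Run Euclid on (9773, 359):
9773 = 27·359 + 80
359 = 4·80 + 39
80 = 2·39 + 2
39 = 19·2 + 1
2 = 2·1 + 0
Since gcd(359, 9773) = 1, back-substitute to write 1 as a combination:
1 = 39 − 19·2
1 = −19·80 + 39·39
1 = 39·359 − 175·80
1 = −175·9773 + 4764·359
So 359·4764 ≡ 1 (mod 9773).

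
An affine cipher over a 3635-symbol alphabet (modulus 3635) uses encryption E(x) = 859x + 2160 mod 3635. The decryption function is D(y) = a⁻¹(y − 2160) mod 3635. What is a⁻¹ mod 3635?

Run Euclid on (3635, 859):
3635 = 4*859 + 199
859 = 4*199 + 63
199 = 3*63 + 10
63 = 6*10 + 3
10 = 3*3 + 1
3 = 3*1 + 0
Since gcd(859, 3635) = 1, back-substitute to write 1 as a combination:
1 = 10 − 3·3
1 = −3·63 + 19·10
1 = 19·199 − 60·63
1 = −60·859 + 259·199
1 = 259·3635 − 1096·859
So 859·(-1096) ≡ 1 (mod 3635), and -1096 ≡ 2539 (mod 3635).

2539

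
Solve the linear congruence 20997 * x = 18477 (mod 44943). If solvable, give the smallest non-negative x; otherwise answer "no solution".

First find gcd(20997, 44943):
44943 = 2×20997 + 2949
20997 = 7×2949 + 354
2949 = 8×354 + 117
354 = 3×117 + 3
117 = 39×3 + 0
gcd = 3 and 3 | 18477, so solutions exist. Divide through by 3: 6999x ≡ 6159 (mod 14981).
Now find 6999⁻¹ mod 14981:
14981 = 2×6999 + 983
6999 = 7×983 + 118
983 = 8×118 + 39
118 = 3×39 + 1
39 = 39×1 + 0
Back-substitute:
1 = 118 − 3·39
1 = −3·983 + 25·118
1 = 25·6999 − 178·983
1 = −178·14981 + 381·6999
So 6999⁻¹ ≡ 381 (mod 14981).
Then x ≡ 381·6159 ≡ 9543 (mod 14981); the smallest non-negative solution is x = 9543.

9543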